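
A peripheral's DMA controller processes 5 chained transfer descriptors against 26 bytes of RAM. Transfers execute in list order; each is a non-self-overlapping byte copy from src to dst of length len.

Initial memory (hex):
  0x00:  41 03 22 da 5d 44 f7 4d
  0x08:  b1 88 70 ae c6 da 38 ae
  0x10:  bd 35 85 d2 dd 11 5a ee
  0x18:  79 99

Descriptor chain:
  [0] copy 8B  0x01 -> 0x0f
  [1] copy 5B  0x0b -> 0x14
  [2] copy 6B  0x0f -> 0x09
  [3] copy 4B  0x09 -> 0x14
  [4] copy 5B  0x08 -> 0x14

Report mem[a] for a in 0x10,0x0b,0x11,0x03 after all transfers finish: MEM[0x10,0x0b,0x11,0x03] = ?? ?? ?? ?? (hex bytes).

MEM[0x10,0x0b,0x11,0x03] = 22 da da da

[0] 0x01->0x0f len=8 : 03 22 da 5d 44 f7 4d b1
[1] 0x0b->0x14 len=5 : ae c6 da 38 03
[2] 0x0f->0x09 len=6 : 03 22 da 5d 44 ae
[3] 0x09->0x14 len=4 : 03 22 da 5d
[4] 0x08->0x14 len=5 : b1 03 22 da 5d
query mem[0x10]=0x22, mem[0x0b]=0xda, mem[0x11]=0xda, mem[0x03]=0xda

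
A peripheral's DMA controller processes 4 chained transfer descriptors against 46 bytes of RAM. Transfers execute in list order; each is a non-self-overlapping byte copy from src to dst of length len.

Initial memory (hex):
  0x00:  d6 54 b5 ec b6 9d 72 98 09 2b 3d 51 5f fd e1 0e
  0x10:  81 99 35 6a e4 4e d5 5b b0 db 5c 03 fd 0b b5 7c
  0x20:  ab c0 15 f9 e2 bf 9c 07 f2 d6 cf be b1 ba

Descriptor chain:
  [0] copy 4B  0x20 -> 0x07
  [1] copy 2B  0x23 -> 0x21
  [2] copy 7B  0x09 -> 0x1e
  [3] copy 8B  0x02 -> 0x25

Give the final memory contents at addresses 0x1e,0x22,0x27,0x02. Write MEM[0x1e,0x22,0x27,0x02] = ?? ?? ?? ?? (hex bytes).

  after D0: wrote 4B at 0x07 = abc015f9
  after D1: wrote 2B at 0x21 = f9e2
  after D2: wrote 7B at 0x1e = 15f9515ffde10e
  after D3: wrote 8B at 0x25 = b5ecb69d72abc015
query mem[0x1e]=0x15, mem[0x22]=0xfd, mem[0x27]=0xb6, mem[0x02]=0xb5

MEM[0x1e,0x22,0x27,0x02] = 15 fd b6 b5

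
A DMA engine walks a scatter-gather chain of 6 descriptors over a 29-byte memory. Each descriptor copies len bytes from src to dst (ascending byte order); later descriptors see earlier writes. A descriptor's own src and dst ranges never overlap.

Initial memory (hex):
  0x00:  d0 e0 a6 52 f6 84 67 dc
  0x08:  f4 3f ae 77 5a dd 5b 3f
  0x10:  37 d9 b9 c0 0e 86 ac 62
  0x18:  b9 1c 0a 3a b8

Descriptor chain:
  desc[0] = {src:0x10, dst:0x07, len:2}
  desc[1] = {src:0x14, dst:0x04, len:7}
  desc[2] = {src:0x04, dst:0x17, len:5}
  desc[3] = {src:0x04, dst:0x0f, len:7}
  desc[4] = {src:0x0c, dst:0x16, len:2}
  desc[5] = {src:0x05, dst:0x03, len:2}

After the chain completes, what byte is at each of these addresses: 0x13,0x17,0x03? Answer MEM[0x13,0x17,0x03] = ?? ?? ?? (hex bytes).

  after D0: wrote 2B at 0x07 = 37d9
  after D1: wrote 7B at 0x04 = 0e86ac62b91c0a
  after D2: wrote 5B at 0x17 = 0e86ac62b9
  after D3: wrote 7B at 0x0f = 0e86ac62b91c0a
  after D4: wrote 2B at 0x16 = 5add
  after D5: wrote 2B at 0x03 = 86ac
query mem[0x13]=0xb9, mem[0x17]=0xdd, mem[0x03]=0x86

MEM[0x13,0x17,0x03] = b9 dd 86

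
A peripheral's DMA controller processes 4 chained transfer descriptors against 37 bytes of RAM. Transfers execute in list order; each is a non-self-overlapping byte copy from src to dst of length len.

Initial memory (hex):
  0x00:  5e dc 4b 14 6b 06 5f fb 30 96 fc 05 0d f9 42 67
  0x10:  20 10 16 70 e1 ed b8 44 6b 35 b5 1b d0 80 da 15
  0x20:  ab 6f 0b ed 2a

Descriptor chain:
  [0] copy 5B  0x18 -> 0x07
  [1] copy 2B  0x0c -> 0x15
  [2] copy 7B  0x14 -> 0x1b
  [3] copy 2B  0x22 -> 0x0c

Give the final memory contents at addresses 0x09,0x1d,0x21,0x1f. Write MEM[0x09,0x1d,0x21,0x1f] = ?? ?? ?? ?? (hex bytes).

#0 dst[0x07+5] := {0x6b,0x35,0xb5,0x1b,0xd0}
#1 dst[0x15+2] := {0x0d,0xf9}
#2 dst[0x1b+7] := {0xe1,0x0d,0xf9,0x44,0x6b,0x35,0xb5}
#3 dst[0x0c+2] := {0x0b,0xed}
query mem[0x09]=0xb5, mem[0x1d]=0xf9, mem[0x21]=0xb5, mem[0x1f]=0x6b

MEM[0x09,0x1d,0x21,0x1f] = b5 f9 b5 6b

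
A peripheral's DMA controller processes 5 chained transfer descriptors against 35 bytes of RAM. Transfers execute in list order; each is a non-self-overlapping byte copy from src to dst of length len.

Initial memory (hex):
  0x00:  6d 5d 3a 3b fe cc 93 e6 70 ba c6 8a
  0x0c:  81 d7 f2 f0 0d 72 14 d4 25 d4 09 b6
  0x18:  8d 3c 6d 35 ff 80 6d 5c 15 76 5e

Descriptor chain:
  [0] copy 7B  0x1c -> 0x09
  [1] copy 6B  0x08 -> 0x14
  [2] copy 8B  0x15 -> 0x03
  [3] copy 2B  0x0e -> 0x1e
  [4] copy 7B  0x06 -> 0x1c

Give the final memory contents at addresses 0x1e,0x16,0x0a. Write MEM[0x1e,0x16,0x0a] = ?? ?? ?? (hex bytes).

[0] 0x1c->0x09 len=7 : ff 80 6d 5c 15 76 5e
[1] 0x08->0x14 len=6 : 70 ff 80 6d 5c 15
[2] 0x15->0x03 len=8 : ff 80 6d 5c 15 6d 35 ff
[3] 0x0e->0x1e len=2 : 76 5e
[4] 0x06->0x1c len=7 : 5c 15 6d 35 ff 6d 5c
query mem[0x1e]=0x6d, mem[0x16]=0x80, mem[0x0a]=0xff

MEM[0x1e,0x16,0x0a] = 6d 80 ff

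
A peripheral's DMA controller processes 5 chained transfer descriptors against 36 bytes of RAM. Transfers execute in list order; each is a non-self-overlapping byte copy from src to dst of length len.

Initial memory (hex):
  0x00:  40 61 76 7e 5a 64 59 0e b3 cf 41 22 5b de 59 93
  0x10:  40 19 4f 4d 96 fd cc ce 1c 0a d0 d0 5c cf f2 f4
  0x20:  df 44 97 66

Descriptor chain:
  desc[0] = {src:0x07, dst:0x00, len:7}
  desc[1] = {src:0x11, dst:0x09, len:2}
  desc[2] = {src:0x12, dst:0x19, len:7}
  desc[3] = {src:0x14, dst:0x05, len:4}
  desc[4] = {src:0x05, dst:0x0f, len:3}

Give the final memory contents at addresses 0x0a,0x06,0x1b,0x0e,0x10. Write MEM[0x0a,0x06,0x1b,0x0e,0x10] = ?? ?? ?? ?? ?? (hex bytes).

[0] 0x07->0x00 len=7 : 0e b3 cf 41 22 5b de
[1] 0x11->0x09 len=2 : 19 4f
[2] 0x12->0x19 len=7 : 4f 4d 96 fd cc ce 1c
[3] 0x14->0x05 len=4 : 96 fd cc ce
[4] 0x05->0x0f len=3 : 96 fd cc
query mem[0x0a]=0x4f, mem[0x06]=0xfd, mem[0x1b]=0x96, mem[0x0e]=0x59, mem[0x10]=0xfd

MEM[0x0a,0x06,0x1b,0x0e,0x10] = 4f fd 96 59 fd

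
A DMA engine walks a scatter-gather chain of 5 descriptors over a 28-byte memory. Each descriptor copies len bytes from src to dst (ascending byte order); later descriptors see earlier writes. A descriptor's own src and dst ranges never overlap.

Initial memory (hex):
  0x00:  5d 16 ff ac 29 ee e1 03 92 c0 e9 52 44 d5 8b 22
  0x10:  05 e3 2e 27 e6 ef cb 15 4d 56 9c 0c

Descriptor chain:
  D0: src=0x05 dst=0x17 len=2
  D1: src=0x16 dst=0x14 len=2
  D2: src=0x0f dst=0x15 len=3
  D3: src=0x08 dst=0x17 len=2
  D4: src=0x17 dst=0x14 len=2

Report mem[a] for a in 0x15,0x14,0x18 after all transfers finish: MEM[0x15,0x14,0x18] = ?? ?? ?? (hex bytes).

[0] 0x05->0x17 len=2 : ee e1
[1] 0x16->0x14 len=2 : cb ee
[2] 0x0f->0x15 len=3 : 22 05 e3
[3] 0x08->0x17 len=2 : 92 c0
[4] 0x17->0x14 len=2 : 92 c0
query mem[0x15]=0xc0, mem[0x14]=0x92, mem[0x18]=0xc0

MEM[0x15,0x14,0x18] = c0 92 c0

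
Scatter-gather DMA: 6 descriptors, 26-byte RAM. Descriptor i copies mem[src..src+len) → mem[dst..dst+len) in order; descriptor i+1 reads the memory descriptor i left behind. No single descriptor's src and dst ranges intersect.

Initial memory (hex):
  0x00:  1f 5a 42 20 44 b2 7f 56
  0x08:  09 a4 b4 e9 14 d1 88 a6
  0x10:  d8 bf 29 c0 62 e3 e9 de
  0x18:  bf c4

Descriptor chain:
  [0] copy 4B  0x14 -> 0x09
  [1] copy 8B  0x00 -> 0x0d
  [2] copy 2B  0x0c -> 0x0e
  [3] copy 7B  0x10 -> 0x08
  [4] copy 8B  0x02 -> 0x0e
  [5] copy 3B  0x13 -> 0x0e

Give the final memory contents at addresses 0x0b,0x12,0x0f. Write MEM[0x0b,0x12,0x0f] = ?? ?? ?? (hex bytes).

MEM[0x0b,0x12,0x0f] = 7f 7f 20

#0 dst[0x09+4] := {0x62,0xe3,0xe9,0xde}
#1 dst[0x0d+8] := {0x1f,0x5a,0x42,0x20,0x44,0xb2,0x7f,0x56}
#2 dst[0x0e+2] := {0xde,0x1f}
#3 dst[0x08+7] := {0x20,0x44,0xb2,0x7f,0x56,0xe3,0xe9}
#4 dst[0x0e+8] := {0x42,0x20,0x44,0xb2,0x7f,0x56,0x20,0x44}
#5 dst[0x0e+3] := {0x56,0x20,0x44}
query mem[0x0b]=0x7f, mem[0x12]=0x7f, mem[0x0f]=0x20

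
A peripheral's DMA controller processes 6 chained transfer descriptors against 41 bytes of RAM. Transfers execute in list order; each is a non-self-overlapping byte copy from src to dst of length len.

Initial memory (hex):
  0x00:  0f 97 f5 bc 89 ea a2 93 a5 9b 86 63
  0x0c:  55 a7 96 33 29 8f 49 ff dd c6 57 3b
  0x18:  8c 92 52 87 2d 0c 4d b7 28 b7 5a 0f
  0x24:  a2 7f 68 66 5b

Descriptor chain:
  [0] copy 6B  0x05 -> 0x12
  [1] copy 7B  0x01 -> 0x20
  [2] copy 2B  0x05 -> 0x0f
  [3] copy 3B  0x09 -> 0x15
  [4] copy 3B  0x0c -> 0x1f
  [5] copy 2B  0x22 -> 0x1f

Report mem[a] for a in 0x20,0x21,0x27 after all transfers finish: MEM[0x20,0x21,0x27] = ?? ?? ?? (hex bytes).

[0] 0x05->0x12 len=6 : ea a2 93 a5 9b 86
[1] 0x01->0x20 len=7 : 97 f5 bc 89 ea a2 93
[2] 0x05->0x0f len=2 : ea a2
[3] 0x09->0x15 len=3 : 9b 86 63
[4] 0x0c->0x1f len=3 : 55 a7 96
[5] 0x22->0x1f len=2 : bc 89
query mem[0x20]=0x89, mem[0x21]=0x96, mem[0x27]=0x66

MEM[0x20,0x21,0x27] = 89 96 66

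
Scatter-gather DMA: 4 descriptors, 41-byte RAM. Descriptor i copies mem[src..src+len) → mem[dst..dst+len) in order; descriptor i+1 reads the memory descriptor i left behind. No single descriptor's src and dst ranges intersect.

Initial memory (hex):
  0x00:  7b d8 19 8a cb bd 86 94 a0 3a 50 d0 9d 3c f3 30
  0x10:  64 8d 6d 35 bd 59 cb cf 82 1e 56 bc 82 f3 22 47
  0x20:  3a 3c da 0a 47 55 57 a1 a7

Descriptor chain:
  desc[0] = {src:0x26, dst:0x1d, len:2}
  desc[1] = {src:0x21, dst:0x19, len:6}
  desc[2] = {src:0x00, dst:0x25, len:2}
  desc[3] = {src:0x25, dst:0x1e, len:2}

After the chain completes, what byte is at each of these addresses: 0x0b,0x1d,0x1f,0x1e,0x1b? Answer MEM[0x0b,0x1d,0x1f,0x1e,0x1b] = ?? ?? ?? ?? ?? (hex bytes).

MEM[0x0b,0x1d,0x1f,0x1e,0x1b] = d0 55 d8 7b 0a

[0] 0x26->0x1d len=2 : 57 a1
[1] 0x21->0x19 len=6 : 3c da 0a 47 55 57
[2] 0x00->0x25 len=2 : 7b d8
[3] 0x25->0x1e len=2 : 7b d8
query mem[0x0b]=0xd0, mem[0x1d]=0x55, mem[0x1f]=0xd8, mem[0x1e]=0x7b, mem[0x1b]=0x0a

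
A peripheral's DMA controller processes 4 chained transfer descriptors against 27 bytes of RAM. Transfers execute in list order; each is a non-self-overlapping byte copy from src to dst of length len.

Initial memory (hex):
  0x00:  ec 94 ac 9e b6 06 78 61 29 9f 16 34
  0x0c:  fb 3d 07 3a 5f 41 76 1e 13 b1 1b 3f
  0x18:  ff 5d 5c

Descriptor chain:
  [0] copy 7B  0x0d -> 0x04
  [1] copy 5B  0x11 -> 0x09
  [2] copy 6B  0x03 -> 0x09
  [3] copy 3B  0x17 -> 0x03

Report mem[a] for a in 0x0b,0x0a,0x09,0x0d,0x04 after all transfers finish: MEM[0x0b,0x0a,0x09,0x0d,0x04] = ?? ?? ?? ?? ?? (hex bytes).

D0: mem[0x04..0x0a] <- [3d 07 3a 5f 41 76 1e]
D1: mem[0x09..0x0d] <- [41 76 1e 13 b1]
D2: mem[0x09..0x0e] <- [9e 3d 07 3a 5f 41]
D3: mem[0x03..0x05] <- [3f ff 5d]
query mem[0x0b]=0x07, mem[0x0a]=0x3d, mem[0x09]=0x9e, mem[0x0d]=0x5f, mem[0x04]=0xff

MEM[0x0b,0x0a,0x09,0x0d,0x04] = 07 3d 9e 5f ff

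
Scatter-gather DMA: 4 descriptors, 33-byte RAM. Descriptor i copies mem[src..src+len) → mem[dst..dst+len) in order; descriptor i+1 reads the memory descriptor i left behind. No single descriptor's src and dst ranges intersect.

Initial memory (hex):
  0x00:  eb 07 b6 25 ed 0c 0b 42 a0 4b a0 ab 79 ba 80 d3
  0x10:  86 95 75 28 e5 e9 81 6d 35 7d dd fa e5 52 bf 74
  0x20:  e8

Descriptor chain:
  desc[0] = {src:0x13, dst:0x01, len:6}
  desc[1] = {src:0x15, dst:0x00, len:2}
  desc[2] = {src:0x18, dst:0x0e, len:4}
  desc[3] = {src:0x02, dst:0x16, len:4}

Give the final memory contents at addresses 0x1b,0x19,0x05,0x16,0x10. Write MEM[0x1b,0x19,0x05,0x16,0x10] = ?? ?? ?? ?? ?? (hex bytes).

  after D0: wrote 6B at 0x01 = 28e5e9816d35
  after D1: wrote 2B at 0x00 = e981
  after D2: wrote 4B at 0x0e = 357dddfa
  after D3: wrote 4B at 0x16 = e5e9816d
query mem[0x1b]=0xfa, mem[0x19]=0x6d, mem[0x05]=0x6d, mem[0x16]=0xe5, mem[0x10]=0xdd

MEM[0x1b,0x19,0x05,0x16,0x10] = fa 6d 6d e5 dd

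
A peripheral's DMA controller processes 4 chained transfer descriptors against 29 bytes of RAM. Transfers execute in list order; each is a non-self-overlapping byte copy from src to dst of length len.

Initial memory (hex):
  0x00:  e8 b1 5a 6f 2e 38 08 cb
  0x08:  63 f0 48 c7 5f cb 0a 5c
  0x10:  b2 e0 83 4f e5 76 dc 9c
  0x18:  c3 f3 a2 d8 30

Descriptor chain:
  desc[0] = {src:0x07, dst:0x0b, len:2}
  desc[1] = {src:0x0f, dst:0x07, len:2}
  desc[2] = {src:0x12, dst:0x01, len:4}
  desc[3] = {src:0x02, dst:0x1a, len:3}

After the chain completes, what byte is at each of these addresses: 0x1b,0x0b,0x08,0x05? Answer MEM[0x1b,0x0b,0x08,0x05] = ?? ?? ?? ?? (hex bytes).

MEM[0x1b,0x0b,0x08,0x05] = e5 cb b2 38

D0: mem[0x0b..0x0c] <- [cb 63]
D1: mem[0x07..0x08] <- [5c b2]
D2: mem[0x01..0x04] <- [83 4f e5 76]
D3: mem[0x1a..0x1c] <- [4f e5 76]
query mem[0x1b]=0xe5, mem[0x0b]=0xcb, mem[0x08]=0xb2, mem[0x05]=0x38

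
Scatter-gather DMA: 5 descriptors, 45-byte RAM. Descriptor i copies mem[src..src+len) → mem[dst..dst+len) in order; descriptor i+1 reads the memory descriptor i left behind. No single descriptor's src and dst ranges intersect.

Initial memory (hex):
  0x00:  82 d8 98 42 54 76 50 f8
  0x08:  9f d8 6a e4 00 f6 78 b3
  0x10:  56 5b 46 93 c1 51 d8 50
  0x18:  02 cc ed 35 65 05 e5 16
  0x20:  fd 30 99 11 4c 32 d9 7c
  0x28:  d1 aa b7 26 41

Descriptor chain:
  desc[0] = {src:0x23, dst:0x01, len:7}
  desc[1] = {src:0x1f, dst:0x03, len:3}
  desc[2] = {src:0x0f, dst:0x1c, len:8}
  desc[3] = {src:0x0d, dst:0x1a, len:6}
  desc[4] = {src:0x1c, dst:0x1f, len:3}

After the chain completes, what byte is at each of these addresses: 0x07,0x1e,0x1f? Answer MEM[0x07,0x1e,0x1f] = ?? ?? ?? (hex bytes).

MEM[0x07,0x1e,0x1f] = aa 5b b3

#0 dst[0x01+7] := {0x11,0x4c,0x32,0xd9,0x7c,0xd1,0xaa}
#1 dst[0x03+3] := {0x16,0xfd,0x30}
#2 dst[0x1c+8] := {0xb3,0x56,0x5b,0x46,0x93,0xc1,0x51,0xd8}
#3 dst[0x1a+6] := {0xf6,0x78,0xb3,0x56,0x5b,0x46}
#4 dst[0x1f+3] := {0xb3,0x56,0x5b}
query mem[0x07]=0xaa, mem[0x1e]=0x5b, mem[0x1f]=0xb3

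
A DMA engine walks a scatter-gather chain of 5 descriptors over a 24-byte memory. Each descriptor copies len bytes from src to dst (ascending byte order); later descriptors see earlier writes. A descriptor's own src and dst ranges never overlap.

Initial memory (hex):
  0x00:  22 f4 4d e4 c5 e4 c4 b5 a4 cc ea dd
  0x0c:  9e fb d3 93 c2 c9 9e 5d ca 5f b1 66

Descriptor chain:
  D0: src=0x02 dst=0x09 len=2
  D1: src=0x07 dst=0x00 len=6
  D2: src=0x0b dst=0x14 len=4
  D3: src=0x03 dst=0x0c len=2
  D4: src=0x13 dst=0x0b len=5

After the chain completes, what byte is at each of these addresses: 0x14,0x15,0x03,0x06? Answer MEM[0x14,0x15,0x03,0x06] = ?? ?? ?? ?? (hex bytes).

MEM[0x14,0x15,0x03,0x06] = dd 9e e4 c4

D0: mem[0x09..0x0a] <- [4d e4]
D1: mem[0x00..0x05] <- [b5 a4 4d e4 dd 9e]
D2: mem[0x14..0x17] <- [dd 9e fb d3]
D3: mem[0x0c..0x0d] <- [e4 dd]
D4: mem[0x0b..0x0f] <- [5d dd 9e fb d3]
query mem[0x14]=0xdd, mem[0x15]=0x9e, mem[0x03]=0xe4, mem[0x06]=0xc4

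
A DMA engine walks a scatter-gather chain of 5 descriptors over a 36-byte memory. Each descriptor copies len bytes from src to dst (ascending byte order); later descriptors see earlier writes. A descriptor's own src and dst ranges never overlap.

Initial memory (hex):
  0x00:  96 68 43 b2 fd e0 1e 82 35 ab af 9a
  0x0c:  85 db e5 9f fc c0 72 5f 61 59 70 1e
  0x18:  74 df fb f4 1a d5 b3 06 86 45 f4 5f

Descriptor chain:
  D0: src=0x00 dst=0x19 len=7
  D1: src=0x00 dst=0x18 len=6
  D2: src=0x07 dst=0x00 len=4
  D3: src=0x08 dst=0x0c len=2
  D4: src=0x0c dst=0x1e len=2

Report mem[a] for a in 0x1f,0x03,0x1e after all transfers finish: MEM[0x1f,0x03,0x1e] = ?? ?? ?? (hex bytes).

MEM[0x1f,0x03,0x1e] = ab af 35

[0] 0x00->0x19 len=7 : 96 68 43 b2 fd e0 1e
[1] 0x00->0x18 len=6 : 96 68 43 b2 fd e0
[2] 0x07->0x00 len=4 : 82 35 ab af
[3] 0x08->0x0c len=2 : 35 ab
[4] 0x0c->0x1e len=2 : 35 ab
query mem[0x1f]=0xab, mem[0x03]=0xaf, mem[0x1e]=0x35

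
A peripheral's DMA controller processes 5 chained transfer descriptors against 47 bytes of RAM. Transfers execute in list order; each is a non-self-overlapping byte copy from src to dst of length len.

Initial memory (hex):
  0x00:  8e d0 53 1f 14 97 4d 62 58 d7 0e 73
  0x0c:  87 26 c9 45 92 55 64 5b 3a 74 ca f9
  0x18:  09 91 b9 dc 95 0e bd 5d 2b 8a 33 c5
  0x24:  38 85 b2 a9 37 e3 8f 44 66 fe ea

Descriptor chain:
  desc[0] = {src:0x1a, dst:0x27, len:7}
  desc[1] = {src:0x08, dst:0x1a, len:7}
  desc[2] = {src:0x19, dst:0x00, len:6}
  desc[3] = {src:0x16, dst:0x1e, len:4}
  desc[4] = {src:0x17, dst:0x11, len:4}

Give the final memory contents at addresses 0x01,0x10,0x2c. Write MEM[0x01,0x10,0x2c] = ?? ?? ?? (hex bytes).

MEM[0x01,0x10,0x2c] = 58 92 5d

D0: mem[0x27..0x2d] <- [b9 dc 95 0e bd 5d 2b]
D1: mem[0x1a..0x20] <- [58 d7 0e 73 87 26 c9]
D2: mem[0x00..0x05] <- [91 58 d7 0e 73 87]
D3: mem[0x1e..0x21] <- [ca f9 09 91]
D4: mem[0x11..0x14] <- [f9 09 91 58]
query mem[0x01]=0x58, mem[0x10]=0x92, mem[0x2c]=0x5d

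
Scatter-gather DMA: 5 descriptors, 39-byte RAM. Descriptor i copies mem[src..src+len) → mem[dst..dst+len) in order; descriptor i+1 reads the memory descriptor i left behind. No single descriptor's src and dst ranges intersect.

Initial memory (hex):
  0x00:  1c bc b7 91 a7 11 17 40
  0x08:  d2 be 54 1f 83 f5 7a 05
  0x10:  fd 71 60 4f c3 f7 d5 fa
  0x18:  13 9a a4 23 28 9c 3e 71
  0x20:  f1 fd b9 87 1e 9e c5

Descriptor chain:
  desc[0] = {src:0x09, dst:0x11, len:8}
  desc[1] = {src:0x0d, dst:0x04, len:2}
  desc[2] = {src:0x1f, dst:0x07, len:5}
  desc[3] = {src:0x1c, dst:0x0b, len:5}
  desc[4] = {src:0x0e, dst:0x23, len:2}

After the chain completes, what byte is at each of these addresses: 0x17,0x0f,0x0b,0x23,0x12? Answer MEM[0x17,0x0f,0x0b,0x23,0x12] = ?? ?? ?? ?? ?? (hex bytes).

D0: mem[0x11..0x18] <- [be 54 1f 83 f5 7a 05 fd]
D1: mem[0x04..0x05] <- [f5 7a]
D2: mem[0x07..0x0b] <- [71 f1 fd b9 87]
D3: mem[0x0b..0x0f] <- [28 9c 3e 71 f1]
D4: mem[0x23..0x24] <- [71 f1]
query mem[0x17]=0x05, mem[0x0f]=0xf1, mem[0x0b]=0x28, mem[0x23]=0x71, mem[0x12]=0x54

MEM[0x17,0x0f,0x0b,0x23,0x12] = 05 f1 28 71 54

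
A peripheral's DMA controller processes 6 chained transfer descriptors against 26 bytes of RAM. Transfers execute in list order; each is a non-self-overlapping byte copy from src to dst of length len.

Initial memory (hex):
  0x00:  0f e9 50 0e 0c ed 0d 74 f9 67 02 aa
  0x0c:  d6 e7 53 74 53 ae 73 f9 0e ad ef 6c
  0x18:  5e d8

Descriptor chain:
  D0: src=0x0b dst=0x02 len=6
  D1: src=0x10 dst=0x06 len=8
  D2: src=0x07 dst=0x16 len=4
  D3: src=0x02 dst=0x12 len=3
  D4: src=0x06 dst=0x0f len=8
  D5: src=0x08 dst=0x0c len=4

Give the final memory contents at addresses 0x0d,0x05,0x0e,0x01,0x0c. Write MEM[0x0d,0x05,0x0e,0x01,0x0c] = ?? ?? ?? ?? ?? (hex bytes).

D0: mem[0x02..0x07] <- [aa d6 e7 53 74 53]
D1: mem[0x06..0x0d] <- [53 ae 73 f9 0e ad ef 6c]
D2: mem[0x16..0x19] <- [ae 73 f9 0e]
D3: mem[0x12..0x14] <- [aa d6 e7]
D4: mem[0x0f..0x16] <- [53 ae 73 f9 0e ad ef 6c]
D5: mem[0x0c..0x0f] <- [73 f9 0e ad]
query mem[0x0d]=0xf9, mem[0x05]=0x53, mem[0x0e]=0x0e, mem[0x01]=0xe9, mem[0x0c]=0x73

MEM[0x0d,0x05,0x0e,0x01,0x0c] = f9 53 0e e9 73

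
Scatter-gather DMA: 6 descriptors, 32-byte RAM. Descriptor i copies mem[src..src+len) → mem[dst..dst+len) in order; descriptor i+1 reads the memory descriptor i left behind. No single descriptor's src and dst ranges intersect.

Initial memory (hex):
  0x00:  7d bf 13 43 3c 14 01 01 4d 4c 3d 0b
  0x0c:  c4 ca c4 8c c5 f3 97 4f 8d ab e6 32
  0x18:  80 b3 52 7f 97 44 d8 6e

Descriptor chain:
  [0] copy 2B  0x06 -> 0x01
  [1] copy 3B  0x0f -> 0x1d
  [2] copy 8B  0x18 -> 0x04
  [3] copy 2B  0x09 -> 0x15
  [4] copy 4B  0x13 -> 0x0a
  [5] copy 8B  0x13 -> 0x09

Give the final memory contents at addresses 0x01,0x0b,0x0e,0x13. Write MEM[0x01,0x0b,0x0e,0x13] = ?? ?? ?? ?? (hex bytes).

[0] 0x06->0x01 len=2 : 01 01
[1] 0x0f->0x1d len=3 : 8c c5 f3
[2] 0x18->0x04 len=8 : 80 b3 52 7f 97 8c c5 f3
[3] 0x09->0x15 len=2 : 8c c5
[4] 0x13->0x0a len=4 : 4f 8d 8c c5
[5] 0x13->0x09 len=8 : 4f 8d 8c c5 32 80 b3 52
query mem[0x01]=0x01, mem[0x0b]=0x8c, mem[0x0e]=0x80, mem[0x13]=0x4f

MEM[0x01,0x0b,0x0e,0x13] = 01 8c 80 4f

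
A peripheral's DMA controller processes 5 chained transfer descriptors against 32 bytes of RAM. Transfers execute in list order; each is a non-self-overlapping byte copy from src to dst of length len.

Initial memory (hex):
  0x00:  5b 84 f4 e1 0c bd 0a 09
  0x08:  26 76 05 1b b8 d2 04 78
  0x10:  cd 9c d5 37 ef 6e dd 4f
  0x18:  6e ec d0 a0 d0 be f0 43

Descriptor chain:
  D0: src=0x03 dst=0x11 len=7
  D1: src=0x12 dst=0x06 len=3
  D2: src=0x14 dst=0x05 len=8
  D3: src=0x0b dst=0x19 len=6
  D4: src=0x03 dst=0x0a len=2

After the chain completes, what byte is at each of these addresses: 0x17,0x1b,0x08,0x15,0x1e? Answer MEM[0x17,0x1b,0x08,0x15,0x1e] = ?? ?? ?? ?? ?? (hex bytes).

MEM[0x17,0x1b,0x08,0x15,0x1e] = 76 d2 76 09 cd

D0: mem[0x11..0x17] <- [e1 0c bd 0a 09 26 76]
D1: mem[0x06..0x08] <- [0c bd 0a]
D2: mem[0x05..0x0c] <- [0a 09 26 76 6e ec d0 a0]
D3: mem[0x19..0x1e] <- [d0 a0 d2 04 78 cd]
D4: mem[0x0a..0x0b] <- [e1 0c]
query mem[0x17]=0x76, mem[0x1b]=0xd2, mem[0x08]=0x76, mem[0x15]=0x09, mem[0x1e]=0xcd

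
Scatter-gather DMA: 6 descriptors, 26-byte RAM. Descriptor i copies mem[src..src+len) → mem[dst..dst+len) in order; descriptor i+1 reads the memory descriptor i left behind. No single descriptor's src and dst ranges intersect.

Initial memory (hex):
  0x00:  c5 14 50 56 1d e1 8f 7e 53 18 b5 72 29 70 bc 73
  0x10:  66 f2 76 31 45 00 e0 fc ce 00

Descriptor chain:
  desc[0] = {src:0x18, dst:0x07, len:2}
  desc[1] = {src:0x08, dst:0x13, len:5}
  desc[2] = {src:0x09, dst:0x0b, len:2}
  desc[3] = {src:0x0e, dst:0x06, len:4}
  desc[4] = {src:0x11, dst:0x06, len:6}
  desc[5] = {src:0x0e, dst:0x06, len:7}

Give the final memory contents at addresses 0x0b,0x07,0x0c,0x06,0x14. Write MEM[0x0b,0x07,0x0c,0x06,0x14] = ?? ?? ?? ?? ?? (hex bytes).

MEM[0x0b,0x07,0x0c,0x06,0x14] = 00 73 18 bc 18

  after D0: wrote 2B at 0x07 = ce00
  after D1: wrote 5B at 0x13 = 0018b57229
  after D2: wrote 2B at 0x0b = 18b5
  after D3: wrote 4B at 0x06 = bc7366f2
  after D4: wrote 6B at 0x06 = f2760018b572
  after D5: wrote 7B at 0x06 = bc7366f2760018
query mem[0x0b]=0x00, mem[0x07]=0x73, mem[0x0c]=0x18, mem[0x06]=0xbc, mem[0x14]=0x18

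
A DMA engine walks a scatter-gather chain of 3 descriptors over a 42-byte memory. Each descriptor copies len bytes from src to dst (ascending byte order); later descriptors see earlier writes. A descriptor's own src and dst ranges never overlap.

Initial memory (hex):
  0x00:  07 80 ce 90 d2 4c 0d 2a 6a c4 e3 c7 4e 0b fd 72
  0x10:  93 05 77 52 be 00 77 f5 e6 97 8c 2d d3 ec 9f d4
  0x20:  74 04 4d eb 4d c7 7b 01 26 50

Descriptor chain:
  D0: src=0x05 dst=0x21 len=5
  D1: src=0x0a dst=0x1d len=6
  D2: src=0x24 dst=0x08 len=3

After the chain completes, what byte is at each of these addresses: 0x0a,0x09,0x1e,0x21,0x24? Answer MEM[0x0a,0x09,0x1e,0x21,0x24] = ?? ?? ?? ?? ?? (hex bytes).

#0 dst[0x21+5] := {0x4c,0x0d,0x2a,0x6a,0xc4}
#1 dst[0x1d+6] := {0xe3,0xc7,0x4e,0x0b,0xfd,0x72}
#2 dst[0x08+3] := {0x6a,0xc4,0x7b}
query mem[0x0a]=0x7b, mem[0x09]=0xc4, mem[0x1e]=0xc7, mem[0x21]=0xfd, mem[0x24]=0x6a

MEM[0x0a,0x09,0x1e,0x21,0x24] = 7b c4 c7 fd 6a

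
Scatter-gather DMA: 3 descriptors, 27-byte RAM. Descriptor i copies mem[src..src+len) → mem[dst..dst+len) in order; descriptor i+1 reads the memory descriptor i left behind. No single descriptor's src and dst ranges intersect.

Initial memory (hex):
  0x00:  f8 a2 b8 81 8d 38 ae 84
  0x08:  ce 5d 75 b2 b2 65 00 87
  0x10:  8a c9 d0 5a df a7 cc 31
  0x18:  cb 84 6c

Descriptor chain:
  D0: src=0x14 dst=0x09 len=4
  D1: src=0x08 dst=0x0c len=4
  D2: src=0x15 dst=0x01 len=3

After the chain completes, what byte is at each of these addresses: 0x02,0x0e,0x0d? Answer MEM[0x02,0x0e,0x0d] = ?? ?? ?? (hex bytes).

MEM[0x02,0x0e,0x0d] = cc a7 df

  after D0: wrote 4B at 0x09 = dfa7cc31
  after D1: wrote 4B at 0x0c = cedfa7cc
  after D2: wrote 3B at 0x01 = a7cc31
query mem[0x02]=0xcc, mem[0x0e]=0xa7, mem[0x0d]=0xdf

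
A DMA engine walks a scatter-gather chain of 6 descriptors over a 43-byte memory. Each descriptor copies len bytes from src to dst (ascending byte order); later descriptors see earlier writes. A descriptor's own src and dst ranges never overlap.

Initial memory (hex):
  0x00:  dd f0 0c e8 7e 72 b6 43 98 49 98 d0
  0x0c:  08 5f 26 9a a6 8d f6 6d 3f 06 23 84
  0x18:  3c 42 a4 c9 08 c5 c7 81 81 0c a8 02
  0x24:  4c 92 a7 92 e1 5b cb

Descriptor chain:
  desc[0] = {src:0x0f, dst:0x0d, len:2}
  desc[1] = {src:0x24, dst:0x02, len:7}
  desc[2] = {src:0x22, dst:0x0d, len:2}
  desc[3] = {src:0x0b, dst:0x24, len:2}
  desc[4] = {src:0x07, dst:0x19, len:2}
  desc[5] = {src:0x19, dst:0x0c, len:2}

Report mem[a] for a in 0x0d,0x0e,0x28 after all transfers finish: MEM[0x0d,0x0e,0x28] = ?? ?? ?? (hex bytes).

[0] 0x0f->0x0d len=2 : 9a a6
[1] 0x24->0x02 len=7 : 4c 92 a7 92 e1 5b cb
[2] 0x22->0x0d len=2 : a8 02
[3] 0x0b->0x24 len=2 : d0 08
[4] 0x07->0x19 len=2 : 5b cb
[5] 0x19->0x0c len=2 : 5b cb
query mem[0x0d]=0xcb, mem[0x0e]=0x02, mem[0x28]=0xe1

MEM[0x0d,0x0e,0x28] = cb 02 e1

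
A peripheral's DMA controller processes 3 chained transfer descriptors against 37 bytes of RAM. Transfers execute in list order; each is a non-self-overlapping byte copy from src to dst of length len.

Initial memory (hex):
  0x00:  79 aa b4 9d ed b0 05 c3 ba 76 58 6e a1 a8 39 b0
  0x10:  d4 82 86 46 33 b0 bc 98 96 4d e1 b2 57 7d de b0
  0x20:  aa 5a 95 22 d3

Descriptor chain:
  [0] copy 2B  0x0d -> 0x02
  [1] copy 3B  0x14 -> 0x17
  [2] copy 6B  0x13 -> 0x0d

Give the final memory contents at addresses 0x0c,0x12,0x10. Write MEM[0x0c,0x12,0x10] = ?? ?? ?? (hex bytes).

MEM[0x0c,0x12,0x10] = a1 b0 bc

  after D0: wrote 2B at 0x02 = a839
  after D1: wrote 3B at 0x17 = 33b0bc
  after D2: wrote 6B at 0x0d = 4633b0bc33b0
query mem[0x0c]=0xa1, mem[0x12]=0xb0, mem[0x10]=0xbc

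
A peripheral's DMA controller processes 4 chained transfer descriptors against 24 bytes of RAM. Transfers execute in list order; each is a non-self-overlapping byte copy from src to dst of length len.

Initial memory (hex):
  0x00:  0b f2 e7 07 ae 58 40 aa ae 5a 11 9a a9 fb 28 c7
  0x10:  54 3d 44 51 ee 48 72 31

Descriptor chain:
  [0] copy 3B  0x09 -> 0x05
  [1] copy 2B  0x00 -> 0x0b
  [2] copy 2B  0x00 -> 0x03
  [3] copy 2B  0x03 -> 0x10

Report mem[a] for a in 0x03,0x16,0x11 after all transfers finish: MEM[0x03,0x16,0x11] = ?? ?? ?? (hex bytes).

MEM[0x03,0x16,0x11] = 0b 72 f2

  after D0: wrote 3B at 0x05 = 5a119a
  after D1: wrote 2B at 0x0b = 0bf2
  after D2: wrote 2B at 0x03 = 0bf2
  after D3: wrote 2B at 0x10 = 0bf2
query mem[0x03]=0x0b, mem[0x16]=0x72, mem[0x11]=0xf2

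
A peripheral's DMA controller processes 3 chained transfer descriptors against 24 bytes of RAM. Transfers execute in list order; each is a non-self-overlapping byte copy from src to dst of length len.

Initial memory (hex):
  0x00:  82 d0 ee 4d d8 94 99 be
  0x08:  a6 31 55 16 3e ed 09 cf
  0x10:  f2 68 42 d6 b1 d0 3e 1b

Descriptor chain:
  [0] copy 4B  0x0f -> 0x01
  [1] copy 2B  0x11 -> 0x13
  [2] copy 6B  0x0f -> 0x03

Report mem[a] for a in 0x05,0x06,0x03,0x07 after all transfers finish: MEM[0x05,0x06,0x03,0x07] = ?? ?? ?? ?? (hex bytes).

MEM[0x05,0x06,0x03,0x07] = 68 42 cf 68

D0: mem[0x01..0x04] <- [cf f2 68 42]
D1: mem[0x13..0x14] <- [68 42]
D2: mem[0x03..0x08] <- [cf f2 68 42 68 42]
query mem[0x05]=0x68, mem[0x06]=0x42, mem[0x03]=0xcf, mem[0x07]=0x68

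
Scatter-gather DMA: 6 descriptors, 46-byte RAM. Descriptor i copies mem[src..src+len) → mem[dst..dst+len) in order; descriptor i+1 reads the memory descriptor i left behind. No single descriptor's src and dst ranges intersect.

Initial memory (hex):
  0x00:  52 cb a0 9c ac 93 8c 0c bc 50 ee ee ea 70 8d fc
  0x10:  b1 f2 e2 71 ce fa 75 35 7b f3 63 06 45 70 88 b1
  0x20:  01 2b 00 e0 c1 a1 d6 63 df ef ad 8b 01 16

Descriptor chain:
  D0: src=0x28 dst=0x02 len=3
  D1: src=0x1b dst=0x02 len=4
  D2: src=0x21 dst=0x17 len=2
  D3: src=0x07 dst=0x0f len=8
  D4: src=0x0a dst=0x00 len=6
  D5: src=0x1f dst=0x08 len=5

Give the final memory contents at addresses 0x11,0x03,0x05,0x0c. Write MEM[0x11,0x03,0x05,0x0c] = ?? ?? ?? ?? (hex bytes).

MEM[0x11,0x03,0x05,0x0c] = 50 70 0c e0

D0: mem[0x02..0x04] <- [df ef ad]
D1: mem[0x02..0x05] <- [06 45 70 88]
D2: mem[0x17..0x18] <- [2b 00]
D3: mem[0x0f..0x16] <- [0c bc 50 ee ee ea 70 8d]
D4: mem[0x00..0x05] <- [ee ee ea 70 8d 0c]
D5: mem[0x08..0x0c] <- [b1 01 2b 00 e0]
query mem[0x11]=0x50, mem[0x03]=0x70, mem[0x05]=0x0c, mem[0x0c]=0xe0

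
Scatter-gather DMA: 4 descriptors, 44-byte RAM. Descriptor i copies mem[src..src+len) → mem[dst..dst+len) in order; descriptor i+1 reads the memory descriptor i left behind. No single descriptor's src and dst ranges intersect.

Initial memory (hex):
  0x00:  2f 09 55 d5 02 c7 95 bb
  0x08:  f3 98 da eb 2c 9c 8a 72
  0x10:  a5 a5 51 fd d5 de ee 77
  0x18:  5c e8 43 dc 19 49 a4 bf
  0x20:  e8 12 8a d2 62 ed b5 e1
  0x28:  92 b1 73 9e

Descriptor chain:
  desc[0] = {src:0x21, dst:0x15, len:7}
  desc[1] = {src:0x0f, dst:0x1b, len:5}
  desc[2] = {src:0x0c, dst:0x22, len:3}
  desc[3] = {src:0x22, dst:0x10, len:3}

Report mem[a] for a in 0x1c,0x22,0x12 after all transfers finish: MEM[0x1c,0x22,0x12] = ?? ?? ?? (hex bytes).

#0 dst[0x15+7] := {0x12,0x8a,0xd2,0x62,0xed,0xb5,0xe1}
#1 dst[0x1b+5] := {0x72,0xa5,0xa5,0x51,0xfd}
#2 dst[0x22+3] := {0x2c,0x9c,0x8a}
#3 dst[0x10+3] := {0x2c,0x9c,0x8a}
query mem[0x1c]=0xa5, mem[0x22]=0x2c, mem[0x12]=0x8a

MEM[0x1c,0x22,0x12] = a5 2c 8a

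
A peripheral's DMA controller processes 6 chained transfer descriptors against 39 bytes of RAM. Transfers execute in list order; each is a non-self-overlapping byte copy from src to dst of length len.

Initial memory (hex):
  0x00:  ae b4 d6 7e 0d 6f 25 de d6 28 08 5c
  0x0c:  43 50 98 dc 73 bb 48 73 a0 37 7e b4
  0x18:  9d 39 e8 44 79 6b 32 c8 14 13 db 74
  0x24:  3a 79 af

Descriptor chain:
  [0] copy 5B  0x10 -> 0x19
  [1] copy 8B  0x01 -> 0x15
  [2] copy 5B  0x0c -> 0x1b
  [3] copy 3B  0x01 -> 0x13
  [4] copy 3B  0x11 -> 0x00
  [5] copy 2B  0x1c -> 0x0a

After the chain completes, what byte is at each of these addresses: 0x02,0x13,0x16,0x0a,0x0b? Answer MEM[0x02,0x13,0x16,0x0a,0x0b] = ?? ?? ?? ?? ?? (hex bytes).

MEM[0x02,0x13,0x16,0x0a,0x0b] = b4 b4 d6 50 98

#0 dst[0x19+5] := {0x73,0xbb,0x48,0x73,0xa0}
#1 dst[0x15+8] := {0xb4,0xd6,0x7e,0x0d,0x6f,0x25,0xde,0xd6}
#2 dst[0x1b+5] := {0x43,0x50,0x98,0xdc,0x73}
#3 dst[0x13+3] := {0xb4,0xd6,0x7e}
#4 dst[0x00+3] := {0xbb,0x48,0xb4}
#5 dst[0x0a+2] := {0x50,0x98}
query mem[0x02]=0xb4, mem[0x13]=0xb4, mem[0x16]=0xd6, mem[0x0a]=0x50, mem[0x0b]=0x98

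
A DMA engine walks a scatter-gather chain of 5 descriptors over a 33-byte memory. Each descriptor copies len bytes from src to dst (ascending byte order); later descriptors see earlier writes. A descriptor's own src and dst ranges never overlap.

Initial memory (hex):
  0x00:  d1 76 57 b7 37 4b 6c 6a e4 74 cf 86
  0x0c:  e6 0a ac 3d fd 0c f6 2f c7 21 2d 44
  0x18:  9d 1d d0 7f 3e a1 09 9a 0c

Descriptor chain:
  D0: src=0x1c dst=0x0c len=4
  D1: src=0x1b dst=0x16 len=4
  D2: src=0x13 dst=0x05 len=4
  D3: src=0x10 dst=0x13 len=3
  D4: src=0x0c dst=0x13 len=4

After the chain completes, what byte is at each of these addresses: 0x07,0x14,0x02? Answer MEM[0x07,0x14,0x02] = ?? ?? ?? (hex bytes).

MEM[0x07,0x14,0x02] = 21 a1 57

D0: mem[0x0c..0x0f] <- [3e a1 09 9a]
D1: mem[0x16..0x19] <- [7f 3e a1 09]
D2: mem[0x05..0x08] <- [2f c7 21 7f]
D3: mem[0x13..0x15] <- [fd 0c f6]
D4: mem[0x13..0x16] <- [3e a1 09 9a]
query mem[0x07]=0x21, mem[0x14]=0xa1, mem[0x02]=0x57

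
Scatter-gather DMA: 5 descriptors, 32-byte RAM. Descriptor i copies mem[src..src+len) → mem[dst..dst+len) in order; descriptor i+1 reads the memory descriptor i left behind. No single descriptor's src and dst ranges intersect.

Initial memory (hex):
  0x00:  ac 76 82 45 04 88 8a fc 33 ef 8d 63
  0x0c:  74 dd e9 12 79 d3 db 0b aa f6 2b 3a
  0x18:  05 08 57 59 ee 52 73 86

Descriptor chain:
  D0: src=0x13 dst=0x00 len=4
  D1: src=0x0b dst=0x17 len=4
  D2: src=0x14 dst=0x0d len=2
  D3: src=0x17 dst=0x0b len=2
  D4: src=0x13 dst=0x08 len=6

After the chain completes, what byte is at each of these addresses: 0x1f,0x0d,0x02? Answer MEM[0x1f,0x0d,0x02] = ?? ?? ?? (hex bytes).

MEM[0x1f,0x0d,0x02] = 86 74 f6

D0: mem[0x00..0x03] <- [0b aa f6 2b]
D1: mem[0x17..0x1a] <- [63 74 dd e9]
D2: mem[0x0d..0x0e] <- [aa f6]
D3: mem[0x0b..0x0c] <- [63 74]
D4: mem[0x08..0x0d] <- [0b aa f6 2b 63 74]
query mem[0x1f]=0x86, mem[0x0d]=0x74, mem[0x02]=0xf6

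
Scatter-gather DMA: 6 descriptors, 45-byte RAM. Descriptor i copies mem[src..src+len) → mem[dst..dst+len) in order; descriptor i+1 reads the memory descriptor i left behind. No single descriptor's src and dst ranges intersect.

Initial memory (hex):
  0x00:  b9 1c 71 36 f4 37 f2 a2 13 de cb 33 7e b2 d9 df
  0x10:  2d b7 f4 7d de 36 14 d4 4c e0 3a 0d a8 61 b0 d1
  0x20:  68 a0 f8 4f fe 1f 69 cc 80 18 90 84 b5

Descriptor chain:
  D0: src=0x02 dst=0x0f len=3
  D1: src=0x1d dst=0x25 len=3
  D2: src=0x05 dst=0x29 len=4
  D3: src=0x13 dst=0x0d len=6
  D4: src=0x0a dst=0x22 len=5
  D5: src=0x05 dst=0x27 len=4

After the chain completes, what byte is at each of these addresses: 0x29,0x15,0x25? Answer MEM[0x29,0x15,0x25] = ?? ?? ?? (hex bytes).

MEM[0x29,0x15,0x25] = a2 36 7d

#0 dst[0x0f+3] := {0x71,0x36,0xf4}
#1 dst[0x25+3] := {0x61,0xb0,0xd1}
#2 dst[0x29+4] := {0x37,0xf2,0xa2,0x13}
#3 dst[0x0d+6] := {0x7d,0xde,0x36,0x14,0xd4,0x4c}
#4 dst[0x22+5] := {0xcb,0x33,0x7e,0x7d,0xde}
#5 dst[0x27+4] := {0x37,0xf2,0xa2,0x13}
query mem[0x29]=0xa2, mem[0x15]=0x36, mem[0x25]=0x7d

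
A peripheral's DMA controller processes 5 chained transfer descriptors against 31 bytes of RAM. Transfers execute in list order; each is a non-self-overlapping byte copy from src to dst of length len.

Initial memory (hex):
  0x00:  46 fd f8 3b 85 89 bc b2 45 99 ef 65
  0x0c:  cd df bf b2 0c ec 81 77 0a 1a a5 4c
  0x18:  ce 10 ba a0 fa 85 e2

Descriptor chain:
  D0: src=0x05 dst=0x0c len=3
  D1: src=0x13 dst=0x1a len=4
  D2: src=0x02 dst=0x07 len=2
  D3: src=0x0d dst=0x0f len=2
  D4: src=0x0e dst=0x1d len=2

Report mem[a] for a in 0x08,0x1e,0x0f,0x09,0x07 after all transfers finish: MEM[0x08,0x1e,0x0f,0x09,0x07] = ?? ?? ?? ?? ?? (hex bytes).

MEM[0x08,0x1e,0x0f,0x09,0x07] = 3b bc bc 99 f8

[0] 0x05->0x0c len=3 : 89 bc b2
[1] 0x13->0x1a len=4 : 77 0a 1a a5
[2] 0x02->0x07 len=2 : f8 3b
[3] 0x0d->0x0f len=2 : bc b2
[4] 0x0e->0x1d len=2 : b2 bc
query mem[0x08]=0x3b, mem[0x1e]=0xbc, mem[0x0f]=0xbc, mem[0x09]=0x99, mem[0x07]=0xf8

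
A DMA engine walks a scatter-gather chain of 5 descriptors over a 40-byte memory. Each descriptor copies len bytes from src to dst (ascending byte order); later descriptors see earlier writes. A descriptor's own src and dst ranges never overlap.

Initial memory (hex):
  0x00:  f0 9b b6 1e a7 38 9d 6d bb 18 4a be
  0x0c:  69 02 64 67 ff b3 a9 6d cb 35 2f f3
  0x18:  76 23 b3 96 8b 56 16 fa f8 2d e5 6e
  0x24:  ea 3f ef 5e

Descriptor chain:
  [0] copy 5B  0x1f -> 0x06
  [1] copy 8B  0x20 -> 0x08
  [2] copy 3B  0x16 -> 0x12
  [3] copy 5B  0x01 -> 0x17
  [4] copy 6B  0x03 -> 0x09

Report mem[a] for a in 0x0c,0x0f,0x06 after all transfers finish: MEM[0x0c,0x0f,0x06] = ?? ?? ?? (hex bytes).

MEM[0x0c,0x0f,0x06] = fa 5e fa

[0] 0x1f->0x06 len=5 : fa f8 2d e5 6e
[1] 0x20->0x08 len=8 : f8 2d e5 6e ea 3f ef 5e
[2] 0x16->0x12 len=3 : 2f f3 76
[3] 0x01->0x17 len=5 : 9b b6 1e a7 38
[4] 0x03->0x09 len=6 : 1e a7 38 fa f8 f8
query mem[0x0c]=0xfa, mem[0x0f]=0x5e, mem[0x06]=0xfa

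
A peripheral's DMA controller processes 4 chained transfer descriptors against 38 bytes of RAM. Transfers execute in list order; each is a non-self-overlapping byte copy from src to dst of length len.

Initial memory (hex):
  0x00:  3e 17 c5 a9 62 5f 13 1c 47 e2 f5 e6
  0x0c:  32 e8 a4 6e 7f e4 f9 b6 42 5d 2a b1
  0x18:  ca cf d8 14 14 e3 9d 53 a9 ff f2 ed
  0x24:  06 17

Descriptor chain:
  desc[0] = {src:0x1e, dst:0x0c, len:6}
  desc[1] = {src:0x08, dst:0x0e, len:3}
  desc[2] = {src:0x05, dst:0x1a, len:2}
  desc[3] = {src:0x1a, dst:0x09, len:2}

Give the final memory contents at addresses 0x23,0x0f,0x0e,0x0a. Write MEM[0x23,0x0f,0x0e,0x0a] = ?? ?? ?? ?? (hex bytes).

#0 dst[0x0c+6] := {0x9d,0x53,0xa9,0xff,0xf2,0xed}
#1 dst[0x0e+3] := {0x47,0xe2,0xf5}
#2 dst[0x1a+2] := {0x5f,0x13}
#3 dst[0x09+2] := {0x5f,0x13}
query mem[0x23]=0xed, mem[0x0f]=0xe2, mem[0x0e]=0x47, mem[0x0a]=0x13

MEM[0x23,0x0f,0x0e,0x0a] = ed e2 47 13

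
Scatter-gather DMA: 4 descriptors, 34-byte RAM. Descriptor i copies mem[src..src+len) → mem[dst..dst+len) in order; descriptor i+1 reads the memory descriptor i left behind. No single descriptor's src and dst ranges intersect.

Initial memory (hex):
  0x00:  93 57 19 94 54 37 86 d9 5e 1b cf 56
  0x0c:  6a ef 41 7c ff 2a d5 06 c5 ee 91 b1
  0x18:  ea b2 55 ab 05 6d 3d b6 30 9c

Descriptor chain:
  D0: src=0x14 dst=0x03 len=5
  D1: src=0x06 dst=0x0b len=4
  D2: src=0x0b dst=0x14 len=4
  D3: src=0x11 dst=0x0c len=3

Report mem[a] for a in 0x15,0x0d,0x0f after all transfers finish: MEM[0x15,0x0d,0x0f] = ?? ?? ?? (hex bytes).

  after D0: wrote 5B at 0x03 = c5ee91b1ea
  after D1: wrote 4B at 0x0b = b1ea5e1b
  after D2: wrote 4B at 0x14 = b1ea5e1b
  after D3: wrote 3B at 0x0c = 2ad506
query mem[0x15]=0xea, mem[0x0d]=0xd5, mem[0x0f]=0x7c

MEM[0x15,0x0d,0x0f] = ea d5 7c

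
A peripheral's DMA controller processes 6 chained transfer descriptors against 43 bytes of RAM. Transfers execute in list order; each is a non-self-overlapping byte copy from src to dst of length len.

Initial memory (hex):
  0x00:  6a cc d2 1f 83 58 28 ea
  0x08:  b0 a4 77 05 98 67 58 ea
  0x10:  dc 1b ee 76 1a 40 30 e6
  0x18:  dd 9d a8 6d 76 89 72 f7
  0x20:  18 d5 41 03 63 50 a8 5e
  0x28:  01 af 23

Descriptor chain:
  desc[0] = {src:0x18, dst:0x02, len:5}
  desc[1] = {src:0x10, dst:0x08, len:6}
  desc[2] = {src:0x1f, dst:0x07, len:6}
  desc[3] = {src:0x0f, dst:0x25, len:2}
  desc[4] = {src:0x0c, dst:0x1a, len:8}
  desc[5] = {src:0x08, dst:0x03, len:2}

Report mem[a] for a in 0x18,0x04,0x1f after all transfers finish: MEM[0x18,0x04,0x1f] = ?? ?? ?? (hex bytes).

#0 dst[0x02+5] := {0xdd,0x9d,0xa8,0x6d,0x76}
#1 dst[0x08+6] := {0xdc,0x1b,0xee,0x76,0x1a,0x40}
#2 dst[0x07+6] := {0xf7,0x18,0xd5,0x41,0x03,0x63}
#3 dst[0x25+2] := {0xea,0xdc}
#4 dst[0x1a+8] := {0x63,0x40,0x58,0xea,0xdc,0x1b,0xee,0x76}
#5 dst[0x03+2] := {0x18,0xd5}
query mem[0x18]=0xdd, mem[0x04]=0xd5, mem[0x1f]=0x1b

MEM[0x18,0x04,0x1f] = dd d5 1b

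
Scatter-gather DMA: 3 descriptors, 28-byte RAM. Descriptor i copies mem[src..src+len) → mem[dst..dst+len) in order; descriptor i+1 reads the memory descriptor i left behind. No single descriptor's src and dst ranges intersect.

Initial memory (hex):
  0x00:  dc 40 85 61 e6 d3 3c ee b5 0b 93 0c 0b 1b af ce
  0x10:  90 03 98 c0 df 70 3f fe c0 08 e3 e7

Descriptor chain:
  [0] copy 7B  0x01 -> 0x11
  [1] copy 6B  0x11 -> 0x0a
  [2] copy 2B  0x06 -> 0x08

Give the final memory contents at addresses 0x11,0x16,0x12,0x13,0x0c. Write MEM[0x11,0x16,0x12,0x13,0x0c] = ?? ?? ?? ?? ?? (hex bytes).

MEM[0x11,0x16,0x12,0x13,0x0c] = 40 3c 85 61 61

  after D0: wrote 7B at 0x11 = 408561e6d33cee
  after D1: wrote 6B at 0x0a = 408561e6d33c
  after D2: wrote 2B at 0x08 = 3cee
query mem[0x11]=0x40, mem[0x16]=0x3c, mem[0x12]=0x85, mem[0x13]=0x61, mem[0x0c]=0x61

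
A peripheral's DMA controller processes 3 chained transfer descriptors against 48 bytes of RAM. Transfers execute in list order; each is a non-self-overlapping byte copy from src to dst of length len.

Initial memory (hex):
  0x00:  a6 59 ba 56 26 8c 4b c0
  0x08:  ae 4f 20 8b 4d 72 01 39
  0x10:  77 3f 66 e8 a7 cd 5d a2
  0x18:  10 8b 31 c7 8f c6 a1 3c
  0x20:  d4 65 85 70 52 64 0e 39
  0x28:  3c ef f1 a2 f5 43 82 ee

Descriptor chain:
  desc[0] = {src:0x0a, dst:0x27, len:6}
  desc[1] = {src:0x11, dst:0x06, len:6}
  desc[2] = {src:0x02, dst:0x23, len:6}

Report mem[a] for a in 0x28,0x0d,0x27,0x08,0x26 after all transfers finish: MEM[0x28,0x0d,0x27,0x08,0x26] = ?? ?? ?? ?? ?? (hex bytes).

MEM[0x28,0x0d,0x27,0x08,0x26] = 66 72 3f e8 8c

#0 dst[0x27+6] := {0x20,0x8b,0x4d,0x72,0x01,0x39}
#1 dst[0x06+6] := {0x3f,0x66,0xe8,0xa7,0xcd,0x5d}
#2 dst[0x23+6] := {0xba,0x56,0x26,0x8c,0x3f,0x66}
query mem[0x28]=0x66, mem[0x0d]=0x72, mem[0x27]=0x3f, mem[0x08]=0xe8, mem[0x26]=0x8c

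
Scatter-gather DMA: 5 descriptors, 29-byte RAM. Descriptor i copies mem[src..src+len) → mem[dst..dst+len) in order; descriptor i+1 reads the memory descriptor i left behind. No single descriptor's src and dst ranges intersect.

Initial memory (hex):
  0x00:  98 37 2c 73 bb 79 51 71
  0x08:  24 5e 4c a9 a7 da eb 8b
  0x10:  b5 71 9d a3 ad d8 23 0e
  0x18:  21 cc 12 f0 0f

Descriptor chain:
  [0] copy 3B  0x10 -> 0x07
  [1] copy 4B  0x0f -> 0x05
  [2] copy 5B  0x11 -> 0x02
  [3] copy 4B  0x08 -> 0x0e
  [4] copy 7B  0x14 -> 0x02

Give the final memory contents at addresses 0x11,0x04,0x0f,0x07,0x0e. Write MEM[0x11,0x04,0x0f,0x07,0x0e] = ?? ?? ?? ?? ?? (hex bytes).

MEM[0x11,0x04,0x0f,0x07,0x0e] = a9 23 9d cc 9d

[0] 0x10->0x07 len=3 : b5 71 9d
[1] 0x0f->0x05 len=4 : 8b b5 71 9d
[2] 0x11->0x02 len=5 : 71 9d a3 ad d8
[3] 0x08->0x0e len=4 : 9d 9d 4c a9
[4] 0x14->0x02 len=7 : ad d8 23 0e 21 cc 12
query mem[0x11]=0xa9, mem[0x04]=0x23, mem[0x0f]=0x9d, mem[0x07]=0xcc, mem[0x0e]=0x9d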